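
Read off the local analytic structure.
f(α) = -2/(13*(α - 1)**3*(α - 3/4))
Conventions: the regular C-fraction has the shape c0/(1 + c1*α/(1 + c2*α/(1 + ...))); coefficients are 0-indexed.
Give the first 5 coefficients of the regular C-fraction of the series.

The regular C-fraction coefficients are [-8/39, -13/3, 21/13, -82/91, 611/1722].

Taylor coefficients (expand at 0): a_0 = -8/39, a_1 = -8/9, a_2 = -848/351, a_3 = -5552/1053, a_4 = -2456/243.
c0 = a_0 = -8/39. Peel one level at a time: if S = 1 + c*α/S' with S'(0) = 1, then c is the α-coefficient of S and S' = c*α/(S - 1).
S_1 = c0/f = 1 + (-13/3)*α + (7)*α^2 + ...; c1 = -13/3.
S_2 = c1*α/(S_1 - 1) = 1 + (21/13)*α + (246/169)*α^2 + ...; c2 = 21/13.
S_3 = c2*α/(S_2 - 1) = 1 + (-82/91)*α + (47/147)*α^2 + ...; c3 = -82/91.
S_4 = c3*α/(S_3 - 1) = 1 + (611/1722)*α + ...; c4 = 611/1722.


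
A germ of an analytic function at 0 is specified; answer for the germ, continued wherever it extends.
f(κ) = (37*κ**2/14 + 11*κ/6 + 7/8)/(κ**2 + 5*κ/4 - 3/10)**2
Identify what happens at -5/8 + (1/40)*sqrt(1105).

The denominator factor κ**2 + 5*κ/4 - 3/10 vanishes at -5/8 + (1/40)*sqrt(1105) and appears to the power 2; the numerator there equals 17383/6720 - (247/6720)*sqrt(1105), nonzero, and no other factor vanishes.
Hence a pole whose order is the multiplicity, 2.

The point is a pole of order 2.


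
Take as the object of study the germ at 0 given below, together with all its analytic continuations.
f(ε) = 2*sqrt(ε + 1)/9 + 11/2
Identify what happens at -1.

The point is an algebraic (square-root) branch point.

The term (2/9)*sqrt(1 - ε/(-1)) has argument 1 - -1/(-1) = 0 at -1: a square-root (algebraic, two-sheeted) branch point; the remaining terms are analytic or single-valued there.


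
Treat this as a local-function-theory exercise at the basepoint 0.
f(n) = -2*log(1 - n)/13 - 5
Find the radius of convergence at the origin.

The radius of convergence is 1.

Branch term (-2/13)*log(1 - n/(1)): its argument vanishes at n = 1, a logarithmic branch point, modulus 1.
The radius of convergence is the smallest modulus among the singular points: 1.


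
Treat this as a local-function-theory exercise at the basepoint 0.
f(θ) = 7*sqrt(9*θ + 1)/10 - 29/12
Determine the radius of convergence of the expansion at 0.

The radius of convergence is 1/9.

Branch term (7/10)*sqrt(1 - θ/(-1/9)): its argument vanishes at θ = -1/9, a square-root branch point, modulus 1/9.
The radius of convergence is the smallest modulus among the singular points: 1/9.


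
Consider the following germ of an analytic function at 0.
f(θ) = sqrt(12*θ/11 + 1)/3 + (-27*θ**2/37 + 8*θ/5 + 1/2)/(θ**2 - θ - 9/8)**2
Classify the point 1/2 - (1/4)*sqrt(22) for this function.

The point is a pole of order 2.

The denominator factor θ**2 - θ - 9/8 vanishes at 1/2 - (1/4)*sqrt(22) and appears to the power 2; the numerator there equals 169/1480 - (161/740)*sqrt(22), nonzero, and no other factor vanishes.
The branch terms are analytic at this point.
Hence a pole whose order is the multiplicity, 2.


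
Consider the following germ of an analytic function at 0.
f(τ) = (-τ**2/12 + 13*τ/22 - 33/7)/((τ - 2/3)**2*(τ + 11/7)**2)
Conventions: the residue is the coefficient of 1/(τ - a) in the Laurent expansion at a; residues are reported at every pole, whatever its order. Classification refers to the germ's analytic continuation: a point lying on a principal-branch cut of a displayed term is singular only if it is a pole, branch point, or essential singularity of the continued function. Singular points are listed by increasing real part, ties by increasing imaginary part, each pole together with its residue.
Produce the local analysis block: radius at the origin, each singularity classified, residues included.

Radius of convergence at 0: 2/3.
At -11/7: a pole of order 2; residue -1994349/2284106.
At 2/3: a pole of order 2; residue 1994349/2284106.

Denominator factor (τ - 2/3)^2: pole of order 2 at 2/3, modulus 2/3.
Denominator factor (τ + 11/7)^2: pole of order 2 at -11/7, modulus 11/7.
The radius of convergence is the smallest modulus among the singular points: 2/3.
At the order-2 pole -11/7 set g(τ) = (τ - (-11/7))^2*f(τ) = (-τ**2/12 + 13*τ/22 - 33/7)/(τ - 2/3)**2.
Order-2 pole: residue = g'(a); g'(-11/7) = -1994349/2284106, so the residue is -1994349/2284106.
At the order-2 pole 2/3 set g(τ) = (τ - (2/3))^2*f(τ) = (-τ**2/12 + 13*τ/22 - 33/7)/(τ + 11/7)**2.
Order-2 pole: residue = g'(a); g'(2/3) = 1994349/2284106, so the residue is 1994349/2284106.
List the singular points by increasing real part (a conjugate pair: the negative imaginary part first).


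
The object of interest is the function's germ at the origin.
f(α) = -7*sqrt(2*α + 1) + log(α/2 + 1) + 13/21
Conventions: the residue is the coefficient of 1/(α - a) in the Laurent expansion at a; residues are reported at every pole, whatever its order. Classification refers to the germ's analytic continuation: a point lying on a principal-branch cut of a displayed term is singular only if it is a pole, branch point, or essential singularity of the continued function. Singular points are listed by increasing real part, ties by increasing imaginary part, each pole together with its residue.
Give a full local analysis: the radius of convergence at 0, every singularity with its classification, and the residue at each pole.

Radius of convergence at 0: 1/2.
At -2: a logarithmic branch point.
At -1/2: an algebraic (square-root) branch point.

Branch term (-7)*sqrt(1 - α/(-1/2)): its argument vanishes at α = -1/2, a square-root branch point, modulus 1/2.
Branch term (1)*log(1 - α/(-2)): its argument vanishes at α = -2, a logarithmic branch point, modulus 2.
The radius of convergence is the smallest modulus among the singular points: 1/2.
List the singular points by increasing real part (a conjugate pair: the negative imaginary part first).


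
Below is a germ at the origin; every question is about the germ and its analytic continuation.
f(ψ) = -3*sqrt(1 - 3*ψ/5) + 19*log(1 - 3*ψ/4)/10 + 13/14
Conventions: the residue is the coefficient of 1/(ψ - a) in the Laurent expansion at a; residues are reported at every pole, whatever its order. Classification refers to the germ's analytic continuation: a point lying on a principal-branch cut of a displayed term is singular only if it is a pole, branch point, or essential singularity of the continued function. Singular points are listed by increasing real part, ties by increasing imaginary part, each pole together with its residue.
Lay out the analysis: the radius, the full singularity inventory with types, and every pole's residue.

Branch term (-3)*sqrt(1 - ψ/(5/3)): its argument vanishes at ψ = 5/3, a square-root branch point, modulus 5/3.
Branch term (19/10)*log(1 - ψ/(4/3)): its argument vanishes at ψ = 4/3, a logarithmic branch point, modulus 4/3.
The radius of convergence is the smallest modulus among the singular points: 4/3.
List the singular points by increasing real part (a conjugate pair: the negative imaginary part first).

Radius of convergence at 0: 4/3.
At 4/3: a logarithmic branch point.
At 5/3: an algebraic (square-root) branch point.


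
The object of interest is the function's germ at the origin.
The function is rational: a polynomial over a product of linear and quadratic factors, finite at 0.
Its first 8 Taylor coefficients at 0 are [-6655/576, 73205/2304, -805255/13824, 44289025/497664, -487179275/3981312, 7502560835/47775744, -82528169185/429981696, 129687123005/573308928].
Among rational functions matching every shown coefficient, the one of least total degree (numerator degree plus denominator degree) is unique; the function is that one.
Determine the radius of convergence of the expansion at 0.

No rational of total degree below 3 reproduces all 8 coefficients; solving the [0/3] Pade equations on them gives f(ζ) = -15/(ζ + 12/11)**3, whose expansion matches every shown term.
Denominator factor (ζ + 12/11)^3: pole of order 3 at -12/11, modulus 12/11.
The radius of convergence is the smallest modulus among the singular points: 12/11.

The radius of convergence is 12/11.


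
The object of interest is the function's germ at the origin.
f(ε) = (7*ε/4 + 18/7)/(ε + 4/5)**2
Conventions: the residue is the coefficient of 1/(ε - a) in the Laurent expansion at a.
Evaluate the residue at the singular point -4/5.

At the order-2 pole -4/5 set g(ε) = (ε - (-4/5))^2*f(ε) = 7*ε/4 + 18/7.
Order-2 pole: residue = g'(a); g'(-4/5) = 7/4, so the residue is 7/4.

The residue is 7/4.


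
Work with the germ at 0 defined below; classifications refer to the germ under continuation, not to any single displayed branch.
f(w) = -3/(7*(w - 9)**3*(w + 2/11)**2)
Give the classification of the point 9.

The point is a pole of order 3.

The denominator factor w - 9 vanishes at 9 and appears to the power 3; the numerator there equals -3/7, nonzero, and no other factor vanishes.
Hence a pole whose order is the multiplicity, 3.


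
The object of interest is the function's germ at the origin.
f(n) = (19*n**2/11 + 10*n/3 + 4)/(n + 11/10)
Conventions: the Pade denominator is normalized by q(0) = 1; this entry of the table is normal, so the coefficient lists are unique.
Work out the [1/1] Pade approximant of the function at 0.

Taylor coefficients needed (expand at 0): a_0 = 40/11, a_1 = -100/363, a_2 = 7270/3993.
Write the denominator as Q(n) = 1 + q1*n. Requiring Q*f - P = O(n^3) with deg P <= 1 kills the coefficients of n^2..n^2 in Q*f:
  n^2: a_2 + q1*a_1 = 0, i.e. 7270/3993 + (-100/363)*q1 = 0.
Solving this linear system: q1 = 727/110.
The numerator is Q*f truncated at degree 1: P0 = a_0 = 40/11; P1 = a_1 + q1*a_0 = 784/33.

The Pade approximant has numerator coefficients [40/11, 784/33]; denominator coefficients [1, 727/110].


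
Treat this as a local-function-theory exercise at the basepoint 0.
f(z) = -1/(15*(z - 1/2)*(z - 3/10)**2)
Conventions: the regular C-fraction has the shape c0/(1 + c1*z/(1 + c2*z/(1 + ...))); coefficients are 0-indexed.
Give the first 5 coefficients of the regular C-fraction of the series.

The regular C-fraction coefficients are [40/27, -26/3, 110/39, -820/429, 195/451].

Taylor coefficients (expand at 0): a_0 = 40/27, a_1 = 1040/81, a_2 = 6080/81, a_3 = 269440/729, a_4 = 3616640/2187.
c0 = a_0 = 40/27. Peel one level at a time: if S = 1 + c*z/S' with S'(0) = 1, then c is the z-coefficient of S and S' = c*z/(S - 1).
S_1 = c0/f = 1 + (-26/3)*z + (220/9)*z^2 + ...; c1 = -26/3.
S_2 = c1*z/(S_1 - 1) = 1 + (110/39)*z + (8200/1521)*z^2 + ...; c2 = 110/39.
S_3 = c2*z/(S_2 - 1) = 1 + (-820/429)*z + (100/121)*z^2 + ...; c3 = -820/429.
S_4 = c3*z/(S_3 - 1) = 1 + (195/451)*z + ...; c4 = 195/451.


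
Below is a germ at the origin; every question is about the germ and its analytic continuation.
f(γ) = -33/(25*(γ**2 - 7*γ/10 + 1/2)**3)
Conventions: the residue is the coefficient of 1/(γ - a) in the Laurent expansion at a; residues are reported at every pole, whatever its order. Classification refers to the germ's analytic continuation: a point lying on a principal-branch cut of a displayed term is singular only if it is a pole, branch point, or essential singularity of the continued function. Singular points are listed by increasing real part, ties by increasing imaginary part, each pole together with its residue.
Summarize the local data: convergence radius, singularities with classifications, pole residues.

Radius of convergence at 0: (1/2)*sqrt(2).
At (7/20) - ((1/20)*sqrt(151))*i: a pole of order 3; residue -((792000/3442951)*sqrt(151))*i.
At (7/20) + ((1/20)*sqrt(151))*i: a pole of order 3; residue ((792000/3442951)*sqrt(151))*i.

Denominator factor (γ**2 - 7*γ/10 + 1/2)^3: discriminant -151/100, complex-conjugate roots (7/20) + ((1/20)*sqrt(151))*i and (7/20) - ((1/20)*sqrt(151))*i; poles of order 3, moduli (1/2)*sqrt(2) and (1/2)*sqrt(2).
The radius of convergence is the smallest modulus among the singular points: (1/2)*sqrt(2).
The factor γ**2 - 7*γ/10 + 1/2 splits as (γ - a)(γ - a') with a = (7/20) - ((1/20)*sqrt(151))*i, a' = (7/20) + ((1/20)*sqrt(151))*i. At the order-3 pole a set g(γ) = (γ - a)^3*f(γ) = [-33/25] / (γ - a')^3.
Order-3 pole: residue = g''(a)/2; g''((7/20) - ((1/20)*sqrt(151))*i) = -((1584000/3442951)*sqrt(151))*i, so the residue is -((792000/3442951)*sqrt(151))*i.
The factor γ**2 - 7*γ/10 + 1/2 splits as (γ - a)(γ - a') with a = (7/20) + ((1/20)*sqrt(151))*i, a' = (7/20) - ((1/20)*sqrt(151))*i. At the order-3 pole a set g(γ) = (γ - a)^3*f(γ) = [-33/25] / (γ - a')^3.
Order-3 pole: residue = g''(a)/2; g''((7/20) + ((1/20)*sqrt(151))*i) = ((1584000/3442951)*sqrt(151))*i, so the residue is ((792000/3442951)*sqrt(151))*i.
List the singular points by increasing real part (a conjugate pair: the negative imaginary part first).


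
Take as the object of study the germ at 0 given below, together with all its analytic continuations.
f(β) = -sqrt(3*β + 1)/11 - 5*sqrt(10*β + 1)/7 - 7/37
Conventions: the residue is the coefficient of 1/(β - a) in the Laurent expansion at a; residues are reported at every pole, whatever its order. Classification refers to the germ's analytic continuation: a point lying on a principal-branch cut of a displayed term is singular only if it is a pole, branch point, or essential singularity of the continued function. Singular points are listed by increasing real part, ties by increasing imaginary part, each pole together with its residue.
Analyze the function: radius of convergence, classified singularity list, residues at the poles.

Radius of convergence at 0: 1/10.
At -1/3: an algebraic (square-root) branch point.
At -1/10: an algebraic (square-root) branch point.

Branch term (-1/11)*sqrt(1 - β/(-1/3)): its argument vanishes at β = -1/3, a square-root branch point, modulus 1/3.
Branch term (-5/7)*sqrt(1 - β/(-1/10)): its argument vanishes at β = -1/10, a square-root branch point, modulus 1/10.
The radius of convergence is the smallest modulus among the singular points: 1/10.
List the singular points by increasing real part (a conjugate pair: the negative imaginary part first).


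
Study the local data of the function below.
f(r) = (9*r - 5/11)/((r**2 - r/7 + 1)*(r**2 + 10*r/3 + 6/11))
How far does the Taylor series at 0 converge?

Denominator factor (r**2 + 10*r/3 + 6/11): discriminant 884/99, real irrational roots -5/3 + (1/33)*sqrt(2431) and -5/3 - (1/33)*sqrt(2431); poles of order 1, moduli 5/3 - (1/33)*sqrt(2431) and 5/3 + (1/33)*sqrt(2431).
Denominator factor (r**2 - r/7 + 1): discriminant -195/49, complex-conjugate roots (1/14) + ((1/14)*sqrt(195))*i and (1/14) - ((1/14)*sqrt(195))*i; poles of order 1, moduli 1 and 1.
The radius of convergence is the smallest modulus among the singular points: 5/3 - (1/33)*sqrt(2431).

The radius of convergence is 5/3 - (1/33)*sqrt(2431).


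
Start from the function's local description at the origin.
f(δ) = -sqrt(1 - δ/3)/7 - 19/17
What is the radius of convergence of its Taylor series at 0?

The radius of convergence is 3.

Branch term (-1/7)*sqrt(1 - δ/(3)): its argument vanishes at δ = 3, a square-root branch point, modulus 3.
The radius of convergence is the smallest modulus among the singular points: 3.


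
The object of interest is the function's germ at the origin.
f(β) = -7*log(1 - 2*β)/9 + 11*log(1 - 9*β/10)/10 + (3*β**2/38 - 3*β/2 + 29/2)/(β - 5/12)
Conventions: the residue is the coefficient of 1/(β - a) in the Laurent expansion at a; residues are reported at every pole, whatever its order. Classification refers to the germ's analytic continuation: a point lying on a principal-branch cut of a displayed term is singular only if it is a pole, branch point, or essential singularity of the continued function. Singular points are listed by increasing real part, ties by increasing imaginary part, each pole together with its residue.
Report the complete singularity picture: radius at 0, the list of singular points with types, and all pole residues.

Denominator factor (β - 5/12): pole of order 1 at 5/12, modulus 5/12.
Branch term (-7/9)*log(1 - β/(1/2)): its argument vanishes at β = 1/2, a logarithmic branch point, modulus 1/2.
Branch term (11/10)*log(1 - β/(10/9)): its argument vanishes at β = 10/9, a logarithmic branch point, modulus 10/9.
The radius of convergence is the smallest modulus among the singular points: 5/12.
The branch terms are analytic at 5/12 and contribute nothing to the residue; only the rational part matters.
At the order-1 pole 5/12 set g(β) = (β - (5/12))*(rational part) = 3*β**2/38 - 3*β/2 + 29/2.
Simple pole: residue = g(a) at a = 5/12, which is 25333/1824.
List the singular points by increasing real part (a conjugate pair: the negative imaginary part first).

Radius of convergence at 0: 5/12.
At 5/12: a pole of order 1; residue 25333/1824.
At 1/2: a logarithmic branch point.
At 10/9: a logarithmic branch point.


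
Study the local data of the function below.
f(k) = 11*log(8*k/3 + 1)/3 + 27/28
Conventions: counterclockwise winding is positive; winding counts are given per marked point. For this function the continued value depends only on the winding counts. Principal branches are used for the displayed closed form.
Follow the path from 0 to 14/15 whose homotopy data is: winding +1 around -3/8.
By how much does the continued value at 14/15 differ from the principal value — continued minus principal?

Continued minus principal equals (22/3)*pi*i.

The rational part is single-valued and drops out of the difference; each branch term changes only by its own monodromy.
(11/3)*log(1 - k/(-3/8)): each positive loop around -3/8 adds 2*pi*i to the log, so winding +1 contributes (11/3)*(1)*2*pi*i = (22/3)*pi*i.
Summing the contributions at k = 14/15 gives (22/3)*pi*i.


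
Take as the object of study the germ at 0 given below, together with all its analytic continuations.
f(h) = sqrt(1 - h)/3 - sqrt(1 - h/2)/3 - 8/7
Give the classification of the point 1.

The point is an algebraic (square-root) branch point.

The term (1/3)*sqrt(1 - h/(1)) has argument 1 - 1/(1) = 0 at 1: a square-root (algebraic, two-sheeted) branch point; the remaining terms are analytic or single-valued there.


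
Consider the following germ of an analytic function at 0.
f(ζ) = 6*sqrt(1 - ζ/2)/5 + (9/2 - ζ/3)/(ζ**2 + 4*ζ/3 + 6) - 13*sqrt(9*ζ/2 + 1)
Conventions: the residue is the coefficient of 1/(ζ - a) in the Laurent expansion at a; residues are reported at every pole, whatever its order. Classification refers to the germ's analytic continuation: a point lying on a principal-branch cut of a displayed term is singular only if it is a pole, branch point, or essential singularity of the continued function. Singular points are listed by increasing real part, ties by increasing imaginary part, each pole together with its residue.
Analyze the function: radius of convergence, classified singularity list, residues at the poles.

Radius of convergence at 0: 2/9.
At (-2/3) - ((5/3)*sqrt(2))*i: a pole of order 1; residue (-1/6) + ((17/24)*sqrt(2))*i.
At (-2/3) + ((5/3)*sqrt(2))*i: a pole of order 1; residue (-1/6) - ((17/24)*sqrt(2))*i.
At -2/9: an algebraic (square-root) branch point.
At 2: an algebraic (square-root) branch point.

Denominator factor (ζ**2 + 4*ζ/3 + 6): discriminant -200/9, complex-conjugate roots (-2/3) + ((5/3)*sqrt(2))*i and (-2/3) - ((5/3)*sqrt(2))*i; poles of order 1, moduli sqrt(6) and sqrt(6).
Branch term (-13)*sqrt(1 - ζ/(-2/9)): its argument vanishes at ζ = -2/9, a square-root branch point, modulus 2/9.
Branch term (6/5)*sqrt(1 - ζ/(2)): its argument vanishes at ζ = 2, a square-root branch point, modulus 2.
The radius of convergence is the smallest modulus among the singular points: 2/9.
The branch terms are analytic at (-2/3) - ((5/3)*sqrt(2))*i and contribute nothing to the residue; only the rational part matters.
The factor ζ**2 + 4*ζ/3 + 6 splits as (ζ - a)(ζ - a') with a = (-2/3) - ((5/3)*sqrt(2))*i, a' = (-2/3) + ((5/3)*sqrt(2))*i. At the order-1 pole a set g(ζ) = (ζ - a)*(rational part) = [9/2 - ζ/3] / (ζ - a').
Simple pole: residue = g(a) at a = (-2/3) - ((5/3)*sqrt(2))*i, which is (-1/6) + ((17/24)*sqrt(2))*i.
The branch terms are analytic at (-2/3) + ((5/3)*sqrt(2))*i and contribute nothing to the residue; only the rational part matters.
The factor ζ**2 + 4*ζ/3 + 6 splits as (ζ - a)(ζ - a') with a = (-2/3) + ((5/3)*sqrt(2))*i, a' = (-2/3) - ((5/3)*sqrt(2))*i. At the order-1 pole a set g(ζ) = (ζ - a)*(rational part) = [9/2 - ζ/3] / (ζ - a').
Simple pole: residue = g(a) at a = (-2/3) + ((5/3)*sqrt(2))*i, which is (-1/6) - ((17/24)*sqrt(2))*i.
List the singular points by increasing real part (a conjugate pair: the negative imaginary part first).


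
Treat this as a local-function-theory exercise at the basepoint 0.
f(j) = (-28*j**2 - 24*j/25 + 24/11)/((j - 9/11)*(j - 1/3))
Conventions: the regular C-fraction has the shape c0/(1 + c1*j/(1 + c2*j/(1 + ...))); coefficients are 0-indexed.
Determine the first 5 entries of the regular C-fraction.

The regular C-fraction coefficients are [8, -851/225, 166903/42550, -84508225/77473338, -148925/45519].

Taylor coefficients (expand at 0): a_0 = 8, a_1 = 6808/225, a_2 = -8596/2025, a_3 = -2348624/18225, a_4 = -3467788/6561.
c0 = a_0 = 8. Peel one level at a time: if S = 1 + c*j/S' with S'(0) = 1, then c is the j-coefficient of S and S' = c*j/(S - 1).
S_1 = c0/f = 1 + (-851/225)*j + (166903/11250)*j^2 + ...; c1 = -851/225.
S_2 = c1*j/(S_1 - 1) = 1 + (166903/42550)*j + (37183619/8690412)*j^2 + ...; c2 = 166903/42550.
S_3 = c2*j/(S_2 - 1) = 1 + (-84508225/77473338)*j + (-14788939375/4143958722)*j^2 + ...; c3 = -84508225/77473338.
S_4 = c3*j/(S_3 - 1) = 1 + (-148925/45519)*j + ...; c4 = -148925/45519.


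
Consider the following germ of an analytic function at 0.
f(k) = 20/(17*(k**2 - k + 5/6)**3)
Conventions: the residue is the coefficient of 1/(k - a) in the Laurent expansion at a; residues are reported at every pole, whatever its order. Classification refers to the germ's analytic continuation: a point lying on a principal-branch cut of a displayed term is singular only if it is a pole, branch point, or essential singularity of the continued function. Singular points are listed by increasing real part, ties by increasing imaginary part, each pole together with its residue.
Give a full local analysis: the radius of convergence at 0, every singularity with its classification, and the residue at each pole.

Radius of convergence at 0: (1/6)*sqrt(30).
At (1/2) - ((1/6)*sqrt(21))*i: a pole of order 3; residue ((1080/5831)*sqrt(21))*i.
At (1/2) + ((1/6)*sqrt(21))*i: a pole of order 3; residue -((1080/5831)*sqrt(21))*i.

Denominator factor (k**2 - k + 5/6)^3: discriminant -7/3, complex-conjugate roots (1/2) + ((1/6)*sqrt(21))*i and (1/2) - ((1/6)*sqrt(21))*i; poles of order 3, moduli (1/6)*sqrt(30) and (1/6)*sqrt(30).
The radius of convergence is the smallest modulus among the singular points: (1/6)*sqrt(30).
The factor k**2 - k + 5/6 splits as (k - a)(k - a') with a = (1/2) - ((1/6)*sqrt(21))*i, a' = (1/2) + ((1/6)*sqrt(21))*i. At the order-3 pole a set g(k) = (k - a)^3*f(k) = [20/17] / (k - a')^3.
Order-3 pole: residue = g''(a)/2; g''((1/2) - ((1/6)*sqrt(21))*i) = ((2160/5831)*sqrt(21))*i, so the residue is ((1080/5831)*sqrt(21))*i.
The factor k**2 - k + 5/6 splits as (k - a)(k - a') with a = (1/2) + ((1/6)*sqrt(21))*i, a' = (1/2) - ((1/6)*sqrt(21))*i. At the order-3 pole a set g(k) = (k - a)^3*f(k) = [20/17] / (k - a')^3.
Order-3 pole: residue = g''(a)/2; g''((1/2) + ((1/6)*sqrt(21))*i) = -((2160/5831)*sqrt(21))*i, so the residue is -((1080/5831)*sqrt(21))*i.
List the singular points by increasing real part (a conjugate pair: the negative imaginary part first).


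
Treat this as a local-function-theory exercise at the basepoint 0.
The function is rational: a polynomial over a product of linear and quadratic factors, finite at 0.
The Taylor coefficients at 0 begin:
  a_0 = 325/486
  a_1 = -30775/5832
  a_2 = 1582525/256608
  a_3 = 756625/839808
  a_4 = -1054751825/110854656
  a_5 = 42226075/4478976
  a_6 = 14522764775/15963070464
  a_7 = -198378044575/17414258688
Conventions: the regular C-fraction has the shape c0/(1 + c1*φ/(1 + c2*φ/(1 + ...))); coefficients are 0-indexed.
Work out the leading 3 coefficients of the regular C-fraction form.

Taylor coefficients (read off): a_0 = 325/486, a_1 = -30775/5832, a_2 = 1582525/256608.
c0 = a_0 = 325/486. Peel one level at a time: if S = 1 + c*φ/S' with S'(0) = 1, then c is the φ-coefficient of S and S' = c*φ/(S - 1).
S_1 = c0/f = 1 + (1231/156)*φ + (1775029/33462)*φ^2 + ...; c1 = 1231/156.
S_2 = c1*φ/(S_1 - 1) = 1 + (-3550058/528099)*φ + ...; c2 = -3550058/528099.

The regular C-fraction coefficients are [325/486, 1231/156, -3550058/528099].


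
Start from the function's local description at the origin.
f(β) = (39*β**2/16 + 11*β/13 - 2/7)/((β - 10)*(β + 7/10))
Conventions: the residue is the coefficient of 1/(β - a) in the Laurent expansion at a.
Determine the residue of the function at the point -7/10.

The residue is -46061/1557920.

At the order-1 pole -7/10 set g(β) = (β - (-7/10))*f(β) = (39*β**2/16 + 11*β/13 - 2/7)/(β - 10).
Simple pole: residue = g(a) at a = -7/10, which is -46061/1557920.


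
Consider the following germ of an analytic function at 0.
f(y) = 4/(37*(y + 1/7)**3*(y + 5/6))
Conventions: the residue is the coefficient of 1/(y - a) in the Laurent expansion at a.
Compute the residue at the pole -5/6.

At the order-1 pole -5/6 set g(y) = (y - (-5/6))*f(y) = 4/(37*(y + 1/7)**3).
Simple pole: residue = g(a) at a = -5/6, which is -296352/902393.

The residue is -296352/902393.


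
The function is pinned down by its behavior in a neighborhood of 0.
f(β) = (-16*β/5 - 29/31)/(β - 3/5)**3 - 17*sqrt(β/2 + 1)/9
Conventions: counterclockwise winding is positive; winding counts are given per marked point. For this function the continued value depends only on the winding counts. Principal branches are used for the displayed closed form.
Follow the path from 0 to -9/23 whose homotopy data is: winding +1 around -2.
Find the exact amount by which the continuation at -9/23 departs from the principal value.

The rational part is single-valued and drops out of the difference; each branch term changes only by its own monodromy.
(-17/9)*sqrt(1 - β/(-2)): winding +1 is odd, the square root flips sign, contributing -2*(-17/9)*sqrt(1 - (-9/23)/(-2)) = -2*(-17/9)*sqrt(37/46) = (17/207)*sqrt(1702).
Summing the contributions at β = -9/23 gives (17/207)*sqrt(1702).

Continued minus principal equals (17/207)*sqrt(1702).


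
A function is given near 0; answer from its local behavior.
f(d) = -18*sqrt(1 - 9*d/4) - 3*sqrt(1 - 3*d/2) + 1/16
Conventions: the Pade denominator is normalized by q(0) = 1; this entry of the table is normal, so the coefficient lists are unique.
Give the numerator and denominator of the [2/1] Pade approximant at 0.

Taylor coefficients needed (expand at 0): a_0 = -335/16, a_1 = 45/2, a_2 = 783/64, a_3 = 6885/512.
Write the denominator as Q(d) = 1 + q1*d. Requiring Q*f - P = O(d^4) with deg P <= 2 kills the coefficients of d^3..d^3 in Q*f:
  d^3: a_3 + q1*a_2 = 0, i.e. 6885/512 + (783/64)*q1 = 0.
Solving this linear system: q1 = -255/232.
The numerator is Q*f truncated at degree 2: P0 = a_0 = -335/16; P1 = a_1 + q1*a_0 = 168945/3712; P2 = a_2 + q1*a_1 = -23193/1856.

The Pade approximant has numerator coefficients [-335/16, 168945/3712, -23193/1856]; denominator coefficients [1, -255/232].


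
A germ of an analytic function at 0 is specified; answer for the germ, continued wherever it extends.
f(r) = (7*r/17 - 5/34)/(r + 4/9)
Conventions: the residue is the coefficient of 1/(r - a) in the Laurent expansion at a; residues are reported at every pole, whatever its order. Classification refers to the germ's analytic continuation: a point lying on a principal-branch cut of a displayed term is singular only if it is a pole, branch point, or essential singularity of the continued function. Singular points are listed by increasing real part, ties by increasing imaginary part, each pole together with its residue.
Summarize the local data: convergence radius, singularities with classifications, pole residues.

Radius of convergence at 0: 4/9.
At -4/9: a pole of order 1; residue -101/306.

Denominator factor (r + 4/9): pole of order 1 at -4/9, modulus 4/9.
The radius of convergence is the smallest modulus among the singular points: 4/9.
At the order-1 pole -4/9 set g(r) = (r - (-4/9))*f(r) = 7*r/17 - 5/34.
Simple pole: residue = g(a) at a = -4/9, which is -101/306.


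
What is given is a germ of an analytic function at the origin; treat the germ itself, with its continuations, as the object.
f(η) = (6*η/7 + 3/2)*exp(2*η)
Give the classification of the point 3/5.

There is no denominator, hence no pole anywhere.
The factor exp(2*η) is entire.
So the germ continues analytically to 3/5.

The point is a regular point.


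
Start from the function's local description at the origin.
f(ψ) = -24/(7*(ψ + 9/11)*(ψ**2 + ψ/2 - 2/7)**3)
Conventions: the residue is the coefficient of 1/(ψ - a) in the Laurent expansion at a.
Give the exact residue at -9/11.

At the order-1 pole -9/11 set g(ψ) = (ψ - (-9/11))*f(ψ) = -24/(7*(ψ**2 + ψ/2 - 2/7)**3).
Simple pole: residue = g(a) at a = -9/11, which is 16666845888/79507.

The residue is 16666845888/79507.


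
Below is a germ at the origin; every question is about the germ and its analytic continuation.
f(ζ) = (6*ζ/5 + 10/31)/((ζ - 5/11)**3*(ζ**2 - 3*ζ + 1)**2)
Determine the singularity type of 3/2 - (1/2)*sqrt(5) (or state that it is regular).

The denominator factor ζ**2 - 3*ζ + 1 vanishes at 3/2 - (1/2)*sqrt(5) and appears to the power 2; the numerator there equals 329/155 - (3/5)*sqrt(5), nonzero, and no other factor vanishes.
Hence a pole whose order is the multiplicity, 2.

The point is a pole of order 2.


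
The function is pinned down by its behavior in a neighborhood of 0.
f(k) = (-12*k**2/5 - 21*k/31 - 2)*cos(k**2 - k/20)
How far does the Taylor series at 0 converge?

The radius of convergence is infinite.

The factor cos(k**2 - k/20) is entire and contributes no finite singular point.
The polynomial part has no poles.
No finite singular points: the Taylor series at 0 converges everywhere.


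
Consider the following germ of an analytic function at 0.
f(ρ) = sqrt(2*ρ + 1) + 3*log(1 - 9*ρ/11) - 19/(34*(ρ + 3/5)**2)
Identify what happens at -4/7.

Denominator factors: ρ + 3/5 = 1/35 at ρ = -4/7 — none vanishes.
Branch term sqrt(1 - ρ/(-1/2)): argument at -4/7 is -1/7, nonzero, so -4/7 is not its branch point (a point on a principal cut is still regular for the continued germ).
Branch term log(1 - ρ/(11/9)): argument at -4/7 is 113/77, nonzero, so -4/7 is not its branch point (a point on a principal cut is still regular for the continued germ).
So the germ continues analytically to -4/7.

The point is a regular point.


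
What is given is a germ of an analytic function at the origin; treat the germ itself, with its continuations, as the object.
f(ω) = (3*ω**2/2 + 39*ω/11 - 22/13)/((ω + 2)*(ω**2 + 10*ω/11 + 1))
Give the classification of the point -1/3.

Denominator factors: ω + 2 = 5/3 at ω = -1/3; ω**2 + 10*ω/11 + 1 = 80/99 at ω = -1/3 — none vanishes.
So the germ continues analytically to -1/3.

The point is a regular point.


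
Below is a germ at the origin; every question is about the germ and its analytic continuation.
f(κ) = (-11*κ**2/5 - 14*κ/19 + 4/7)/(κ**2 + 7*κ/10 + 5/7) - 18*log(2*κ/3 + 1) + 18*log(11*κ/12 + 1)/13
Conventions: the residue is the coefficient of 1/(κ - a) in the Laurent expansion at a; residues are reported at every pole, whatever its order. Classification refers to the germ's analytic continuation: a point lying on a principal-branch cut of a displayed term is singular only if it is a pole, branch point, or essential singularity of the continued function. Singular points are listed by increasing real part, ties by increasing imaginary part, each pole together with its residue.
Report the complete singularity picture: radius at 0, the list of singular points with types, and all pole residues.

Denominator factor (κ**2 + 7*κ/10 + 5/7): discriminant -1657/700, complex-conjugate roots (-7/20) + ((1/140)*sqrt(11599))*i and (-7/20) - ((1/140)*sqrt(11599))*i; poles of order 1, moduli (1/7)*sqrt(35) and (1/7)*sqrt(35).
Branch term (-18)*log(1 - κ/(-3/2)): its argument vanishes at κ = -3/2, a logarithmic branch point, modulus 3/2.
Branch term (18/13)*log(1 - κ/(-12/11)): its argument vanishes at κ = -12/11, a logarithmic branch point, modulus 12/11.
The radius of convergence is the smallest modulus among the singular points: (1/7)*sqrt(35).
The branch terms are analytic at (-7/20) - ((1/140)*sqrt(11599))*i and contribute nothing to the residue; only the rational part matters.
The factor κ**2 + 7*κ/10 + 5/7 splits as (κ - a)(κ - a') with a = (-7/20) - ((1/140)*sqrt(11599))*i, a' = (-7/20) + ((1/140)*sqrt(11599))*i. At the order-1 pole a set g(κ) = (κ - a)*(rational part) = [-11*κ**2/5 - 14*κ/19 + 4/7] / (κ - a').
Simple pole: residue = g(a) at a = (-7/20) - ((1/140)*sqrt(11599))*i, which is (763/1900) + ((247613/22038100)*sqrt(11599))*i.
The branch terms are analytic at (-7/20) + ((1/140)*sqrt(11599))*i and contribute nothing to the residue; only the rational part matters.
The factor κ**2 + 7*κ/10 + 5/7 splits as (κ - a)(κ - a') with a = (-7/20) + ((1/140)*sqrt(11599))*i, a' = (-7/20) - ((1/140)*sqrt(11599))*i. At the order-1 pole a set g(κ) = (κ - a)*(rational part) = [-11*κ**2/5 - 14*κ/19 + 4/7] / (κ - a').
Simple pole: residue = g(a) at a = (-7/20) + ((1/140)*sqrt(11599))*i, which is (763/1900) - ((247613/22038100)*sqrt(11599))*i.
List the singular points by increasing real part (a conjugate pair: the negative imaginary part first).

Radius of convergence at 0: (1/7)*sqrt(35).
At -3/2: a logarithmic branch point.
At -12/11: a logarithmic branch point.
At (-7/20) - ((1/140)*sqrt(11599))*i: a pole of order 1; residue (763/1900) + ((247613/22038100)*sqrt(11599))*i.
At (-7/20) + ((1/140)*sqrt(11599))*i: a pole of order 1; residue (763/1900) - ((247613/22038100)*sqrt(11599))*i.


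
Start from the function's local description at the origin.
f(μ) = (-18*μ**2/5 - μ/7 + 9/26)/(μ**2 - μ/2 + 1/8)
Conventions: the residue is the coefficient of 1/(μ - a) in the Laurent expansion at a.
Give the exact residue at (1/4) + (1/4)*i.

The residue is (-34/35) - (113/182)*i.


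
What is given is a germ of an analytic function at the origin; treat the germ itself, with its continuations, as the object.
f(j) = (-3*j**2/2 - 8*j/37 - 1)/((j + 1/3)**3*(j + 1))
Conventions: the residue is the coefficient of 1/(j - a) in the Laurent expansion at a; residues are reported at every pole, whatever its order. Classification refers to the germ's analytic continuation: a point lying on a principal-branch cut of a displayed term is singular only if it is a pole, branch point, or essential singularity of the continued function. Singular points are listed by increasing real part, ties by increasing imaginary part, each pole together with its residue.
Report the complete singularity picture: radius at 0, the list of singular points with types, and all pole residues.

Denominator factor (j + 1/3)^3: pole of order 3 at -1/3, modulus 1/3.
Denominator factor (j + 1): pole of order 1 at -1, modulus 1.
The radius of convergence is the smallest modulus among the singular points: 1/3.
At the order-1 pole -1 set g(j) = (j - (-1))*f(j) = (-3*j**2/2 - 8*j/37 - 1)/(j + 1/3)**3.
Simple pole: residue = g(a) at a = -1, which is 4563/592.
At the order-3 pole -1/3 set g(j) = (j - (-1/3))^3*f(j) = (-3*j**2/2 - 8*j/37 - 1)/(j + 1).
Order-3 pole: residue = g''(a)/2; g''(-1/3) = -4563/296, so the residue is -4563/592.
List the singular points by increasing real part (a conjugate pair: the negative imaginary part first).

Radius of convergence at 0: 1/3.
At -1: a pole of order 1; residue 4563/592.
At -1/3: a pole of order 3; residue -4563/592.


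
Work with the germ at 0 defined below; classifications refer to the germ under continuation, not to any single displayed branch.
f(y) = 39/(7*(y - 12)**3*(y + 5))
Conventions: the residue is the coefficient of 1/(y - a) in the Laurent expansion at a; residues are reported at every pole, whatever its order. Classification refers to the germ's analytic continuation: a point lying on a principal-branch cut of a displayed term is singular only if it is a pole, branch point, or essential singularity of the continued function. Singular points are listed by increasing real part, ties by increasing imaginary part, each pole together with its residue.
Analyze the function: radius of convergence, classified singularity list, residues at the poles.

Denominator factor (y - 12)^3: pole of order 3 at 12, modulus 12.
Denominator factor (y + 5): pole of order 1 at -5, modulus 5.
The radius of convergence is the smallest modulus among the singular points: 5.
At the order-1 pole -5 set g(y) = (y - (-5))*f(y) = 39/(7*(y - 12)**3).
Simple pole: residue = g(a) at a = -5, which is -39/34391.
At the order-3 pole 12 set g(y) = (y - (12))^3*f(y) = 39/(7*(y + 5)).
Order-3 pole: residue = g''(a)/2; g''(12) = 78/34391, so the residue is 39/34391.
List the singular points by increasing real part (a conjugate pair: the negative imaginary part first).

Radius of convergence at 0: 5.
At -5: a pole of order 1; residue -39/34391.
At 12: a pole of order 3; residue 39/34391.


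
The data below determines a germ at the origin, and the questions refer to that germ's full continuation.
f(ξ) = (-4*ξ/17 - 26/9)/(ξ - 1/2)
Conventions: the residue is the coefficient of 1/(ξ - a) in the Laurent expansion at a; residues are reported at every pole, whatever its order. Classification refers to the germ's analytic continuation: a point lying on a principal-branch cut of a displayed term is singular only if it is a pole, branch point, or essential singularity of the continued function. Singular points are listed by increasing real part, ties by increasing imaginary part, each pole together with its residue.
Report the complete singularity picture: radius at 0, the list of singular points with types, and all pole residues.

Denominator factor (ξ - 1/2): pole of order 1 at 1/2, modulus 1/2.
The radius of convergence is the smallest modulus among the singular points: 1/2.
At the order-1 pole 1/2 set g(ξ) = (ξ - (1/2))*f(ξ) = -4*ξ/17 - 26/9.
Simple pole: residue = g(a) at a = 1/2, which is -460/153.

Radius of convergence at 0: 1/2.
At 1/2: a pole of order 1; residue -460/153.


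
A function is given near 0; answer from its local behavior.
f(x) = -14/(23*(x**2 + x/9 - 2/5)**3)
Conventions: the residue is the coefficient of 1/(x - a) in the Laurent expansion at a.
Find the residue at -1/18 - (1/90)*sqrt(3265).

The factor x**2 + x/9 - 2/5 splits as (x - a)(x - a') with a = -1/18 - (1/90)*sqrt(3265), a' = -1/18 + (1/90)*sqrt(3265). At the order-3 pole a set g(x) = (x - a)^3*f(x) = [-14/23] / (x - a')^3.
Order-3 pole: residue = g''(a)/2; g''(-1/18 - (1/90)*sqrt(3265)) = (248005800/6404236771)*sqrt(3265), so the residue is (124002900/6404236771)*sqrt(3265).

The residue is (124002900/6404236771)*sqrt(3265).


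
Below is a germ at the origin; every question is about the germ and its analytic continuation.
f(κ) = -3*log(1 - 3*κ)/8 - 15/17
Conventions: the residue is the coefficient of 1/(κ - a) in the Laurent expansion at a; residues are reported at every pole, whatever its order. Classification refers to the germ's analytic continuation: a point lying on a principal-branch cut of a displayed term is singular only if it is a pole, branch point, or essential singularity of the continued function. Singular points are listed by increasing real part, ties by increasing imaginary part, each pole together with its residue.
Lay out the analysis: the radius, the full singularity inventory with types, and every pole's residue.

Branch term (-3/8)*log(1 - κ/(1/3)): its argument vanishes at κ = 1/3, a logarithmic branch point, modulus 1/3.
The radius of convergence is the smallest modulus among the singular points: 1/3.

Radius of convergence at 0: 1/3.
At 1/3: a logarithmic branch point.
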